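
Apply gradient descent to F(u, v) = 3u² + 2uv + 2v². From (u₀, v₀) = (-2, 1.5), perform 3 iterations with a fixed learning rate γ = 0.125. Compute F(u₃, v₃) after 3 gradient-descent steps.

0.5885009765625

∇F = (6u + 2v, 2u + 4v)
(u₁, v₁) = (-2, 1.5) − 0.125·(-9, 2) = (-0.875, 1.25)
(u₂, v₂) = (-0.875, 1.25) − 0.125·(-2.75, 3.25) = (-0.53125, 0.84375)
(u₃, v₃) = (-0.53125, 0.84375) − 0.125·(-1.5, 2.3125) = (-0.34375, 0.5546875)
F(-0.34375, 0.5546875) = 0.5885009765625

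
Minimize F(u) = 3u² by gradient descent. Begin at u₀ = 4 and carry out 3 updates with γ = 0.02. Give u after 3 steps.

F′(u) = 6u
u₁ = 4 − 0.02·24 = 3.52
u₂ = 3.52 − 0.02·21.12 = 3.0976
u₃ = 3.0976 − 0.02·18.5856 = 2.725888

2.725888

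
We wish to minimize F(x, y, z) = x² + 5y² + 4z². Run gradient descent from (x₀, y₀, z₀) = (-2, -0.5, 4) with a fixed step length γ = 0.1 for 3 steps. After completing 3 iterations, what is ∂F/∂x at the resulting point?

∇F = (2x, 10y, 8z)
Step 1: at (-2, -0.5, 4), ∇F = (-4, -5, 32) → (-2, -0.5, 4) − 0.1·(-4, -5, 32) = (-1.6, 0, 0.8)
Step 2: at (-1.6, 0, 0.8), ∇F = (-3.2, 0, 6.4) → (-1.6, 0, 0.8) − 0.1·(-3.2, 0, 6.4) = (-1.28, 0, 0.16)
Step 3: at (-1.28, 0, 0.16), ∇F = (-2.56, 0, 1.28) → (-1.28, 0, 0.16) − 0.1·(-2.56, 0, 1.28) = (-1.024, 0, 0.032)
∂F/∂x at (-1.024, 0, 0.032) = -2.048

-2.048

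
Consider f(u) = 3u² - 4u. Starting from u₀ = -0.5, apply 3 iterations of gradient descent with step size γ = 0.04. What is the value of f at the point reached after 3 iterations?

-0.546475291648

f′(u) = 6u - 4
u₁ = -0.5 − 0.04·(-7) = -0.22
u₂ = -0.22 − 0.04·(-5.32) = -0.0072
u₃ = -0.0072 − 0.04·(-4.0432) = 0.154528
f(0.154528) = -0.546475291648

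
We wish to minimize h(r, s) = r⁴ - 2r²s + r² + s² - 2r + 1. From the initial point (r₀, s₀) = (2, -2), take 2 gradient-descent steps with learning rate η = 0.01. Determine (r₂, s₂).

(1.2422, -1.7974)

∇h = (4r³ - 4rs + 2r - 2, -2r² + 2s)
(r₁, s₁) = (2, -2) − 0.01·(50, -12) = (1.5, -1.88)
(r₂, s₂) = (1.5, -1.88) − 0.01·(25.78, -8.26) = (1.2422, -1.7974)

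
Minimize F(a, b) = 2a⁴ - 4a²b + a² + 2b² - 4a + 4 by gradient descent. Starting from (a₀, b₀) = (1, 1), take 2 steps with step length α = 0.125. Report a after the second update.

∇F = (8a³ - 8ab + 2a - 4, -4a² + 4b)
(a₁, b₁) = (1, 1) − 0.125·(-2, 0) = (1.25, 1)
(a₂, b₂) = (1.25, 1) − 0.125·(4.125, -2.25) = (0.734375, 1.28125)
a = 0.734375

0.734375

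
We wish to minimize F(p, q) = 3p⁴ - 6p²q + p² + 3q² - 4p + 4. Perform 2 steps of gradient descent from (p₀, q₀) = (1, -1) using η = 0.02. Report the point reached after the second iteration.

∇F = (12p³ - 12pq + 2p - 4, -6p² + 6q)
(p₁, q₁) = (1, -1) − 0.02·(22, -12) = (0.56, -0.76)
(p₂, q₂) = (0.56, -0.76) − 0.02·(4.334592, -6.4416) = (0.47330816, -0.631168)

(0.47330816, -0.631168)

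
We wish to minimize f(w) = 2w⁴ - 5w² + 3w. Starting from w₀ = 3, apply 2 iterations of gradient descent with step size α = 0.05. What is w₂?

f′(w) = 8w³ - 10w + 3
Step 1: f′(3) = 189; w₁ = 3 − 0.05·189 = -6.45
Step 2: f′(-6.45) = -2079.189; w₂ = -6.45 − 0.05·(-2079.189) = 97.50945

97.50945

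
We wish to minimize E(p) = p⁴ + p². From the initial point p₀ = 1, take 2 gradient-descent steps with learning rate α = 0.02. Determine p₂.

0.79028224

E′(p) = 4p³ + 2p
Step 1: E′(1) = 6; p₁ = 1 − 0.02·6 = 0.88
Step 2: E′(0.88) = 4.485888; p₂ = 0.88 − 0.02·4.485888 = 0.79028224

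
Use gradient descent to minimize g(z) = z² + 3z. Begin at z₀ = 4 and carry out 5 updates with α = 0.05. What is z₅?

g′(z) = 2z + 3
z₁ = 4 − 0.05·11 = 3.45
z₂ = 3.45 − 0.05·9.9 = 2.955
z₃ = 2.955 − 0.05·8.91 = 2.5095
z₄ = 2.5095 − 0.05·8.019 = 2.10855
z₅ = 2.10855 − 0.05·7.2171 = 1.747695

1.747695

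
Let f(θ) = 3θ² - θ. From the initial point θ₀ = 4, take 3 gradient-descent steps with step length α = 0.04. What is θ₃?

f′(θ) = 6θ - 1
θ₁ = 4 − 0.04·23 = 3.08
θ₂ = 3.08 − 0.04·17.48 = 2.3808
θ₃ = 2.3808 − 0.04·13.2848 = 1.849408

1.849408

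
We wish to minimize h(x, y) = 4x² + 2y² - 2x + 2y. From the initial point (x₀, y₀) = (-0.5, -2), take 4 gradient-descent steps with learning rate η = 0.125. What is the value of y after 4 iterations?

∇h = (8x - 2, 4y + 2)
Step 1: at (-0.5, -2), ∇h = (-6, -6) → (-0.5, -2) − 0.125·(-6, -6) = (0.25, -1.25)
Step 2: at (0.25, -1.25), ∇h = (0, -3) → (0.25, -1.25) − 0.125·(0, -3) = (0.25, -0.875)
Step 3: at (0.25, -0.875), ∇h = (0, -1.5) → (0.25, -0.875) − 0.125·(0, -1.5) = (0.25, -0.6875)
Step 4: at (0.25, -0.6875), ∇h = (0, -0.75) → (0.25, -0.6875) − 0.125·(0, -0.75) = (0.25, -0.59375)
y = -0.59375

-0.59375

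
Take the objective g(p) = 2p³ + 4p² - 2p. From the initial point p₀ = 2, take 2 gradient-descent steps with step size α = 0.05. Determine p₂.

g′(p) = 6p² + 8p - 2
Step 1: g′(2) = 38; p₁ = 2 − 0.05·38 = 0.1
Step 2: g′(0.1) = -1.14; p₂ = 0.1 − 0.05·(-1.14) = 0.157

0.157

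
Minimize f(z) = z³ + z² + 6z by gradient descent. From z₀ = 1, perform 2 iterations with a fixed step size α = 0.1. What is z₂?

f′(z) = 3z² + 2z + 6
Step 1: f′(1) = 11; z₁ = 1 − 0.1·11 = -0.1
Step 2: f′(-0.1) = 5.83; z₂ = -0.1 − 0.1·5.83 = -0.683

-0.683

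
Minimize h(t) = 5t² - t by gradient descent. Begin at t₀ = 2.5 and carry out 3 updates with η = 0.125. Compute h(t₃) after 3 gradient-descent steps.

h′(t) = 10t - 1
Step 1: h′(2.5) = 24; t₁ = 2.5 − 0.125·24 = -0.5
Step 2: h′(-0.5) = -6; t₂ = -0.5 − 0.125·(-6) = 0.25
Step 3: h′(0.25) = 1.5; t₃ = 0.25 − 0.125·1.5 = 0.0625
h(0.0625) = -0.04296875

-0.04296875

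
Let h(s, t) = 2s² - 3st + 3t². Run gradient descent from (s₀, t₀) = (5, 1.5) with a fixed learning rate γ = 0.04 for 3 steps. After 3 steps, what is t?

1.87104

∇h = (4s - 3t, -3s + 6t)
(s₁, t₁) = (5, 1.5) − 0.04·(15.5, -6) = (4.38, 1.74)
(s₂, t₂) = (4.38, 1.74) − 0.04·(12.3, -2.7) = (3.888, 1.848)
(s₃, t₃) = (3.888, 1.848) − 0.04·(10.008, -0.576) = (3.48768, 1.87104)
t = 1.87104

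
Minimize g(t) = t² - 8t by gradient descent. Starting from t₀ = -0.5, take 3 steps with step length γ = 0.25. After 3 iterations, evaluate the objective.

-15.68359375

g′(t) = 2t - 8
t₁ = -0.5 − 0.25·(-9) = 1.75
t₂ = 1.75 − 0.25·(-4.5) = 2.875
t₃ = 2.875 − 0.25·(-2.25) = 3.4375
g(3.4375) = -15.68359375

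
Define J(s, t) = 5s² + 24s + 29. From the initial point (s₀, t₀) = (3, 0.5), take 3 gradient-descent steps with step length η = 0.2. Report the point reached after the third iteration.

(-7.8, 0.5)

∇J = (10s + 24, 0)
Step 1: at (3, 0.5), ∇J = (54, 0) → (3, 0.5) − 0.2·(54, 0) = (-7.8, 0.5)
Step 2: at (-7.8, 0.5), ∇J = (-54, 0) → (-7.8, 0.5) − 0.2·(-54, 0) = (3, 0.5)
Step 3: at (3, 0.5), ∇J = (54, 0) → (3, 0.5) − 0.2·(54, 0) = (-7.8, 0.5)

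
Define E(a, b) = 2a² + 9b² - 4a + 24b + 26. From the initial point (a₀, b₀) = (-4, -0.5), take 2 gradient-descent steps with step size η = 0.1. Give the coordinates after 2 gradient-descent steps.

∇E = (4a - 4, 18b + 24)
Step 1: at (-4, -0.5), ∇E = (-20, 15) → (-4, -0.5) − 0.1·(-20, 15) = (-2, -2)
Step 2: at (-2, -2), ∇E = (-12, -12) → (-2, -2) − 0.1·(-12, -12) = (-0.8, -0.8)

(-0.8, -0.8)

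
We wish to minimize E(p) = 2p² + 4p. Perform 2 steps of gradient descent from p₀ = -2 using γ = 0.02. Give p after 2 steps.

E′(p) = 4p + 4
Step 1: E′(-2) = -4; p₁ = -2 − 0.02·(-4) = -1.92
Step 2: E′(-1.92) = -3.68; p₂ = -1.92 − 0.02·(-3.68) = -1.8464

-1.8464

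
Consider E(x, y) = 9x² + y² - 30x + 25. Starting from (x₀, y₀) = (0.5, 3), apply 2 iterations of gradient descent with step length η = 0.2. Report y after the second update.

1.08

∇E = (18x - 30, 2y)
Step 1: at (0.5, 3), ∇E = (-21, 6) → (0.5, 3) − 0.2·(-21, 6) = (4.7, 1.8)
Step 2: at (4.7, 1.8), ∇E = (54.6, 3.6) → (4.7, 1.8) − 0.2·(54.6, 3.6) = (-6.22, 1.08)
y = 1.08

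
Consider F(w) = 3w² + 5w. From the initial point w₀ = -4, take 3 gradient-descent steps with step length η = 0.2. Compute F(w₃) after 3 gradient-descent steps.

-2.081408

F′(w) = 6w + 5
Step 1: F′(-4) = -19; w₁ = -4 − 0.2·(-19) = -0.2
Step 2: F′(-0.2) = 3.8; w₂ = -0.2 − 0.2·3.8 = -0.96
Step 3: F′(-0.96) = -0.76; w₃ = -0.96 − 0.2·(-0.76) = -0.808
F(-0.808) = -2.081408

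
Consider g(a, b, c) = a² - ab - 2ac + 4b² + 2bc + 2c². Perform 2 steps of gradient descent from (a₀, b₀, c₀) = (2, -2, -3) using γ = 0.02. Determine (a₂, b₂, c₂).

∇g = (2a - b - 2c, -a + 8b + 2c, -2a + 2b + 4c)
(a₁, b₁, c₁) = (2, -2, -3) − 0.02·(12, -24, -20) = (1.76, -1.52, -2.6)
(a₂, b₂, c₂) = (1.76, -1.52, -2.6) − 0.02·(10.24, -19.12, -16.96) = (1.5552, -1.1376, -2.2608)

(1.5552, -1.1376, -2.2608)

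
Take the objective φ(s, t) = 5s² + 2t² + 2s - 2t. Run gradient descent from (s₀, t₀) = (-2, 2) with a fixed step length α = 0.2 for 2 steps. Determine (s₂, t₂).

∇φ = (10s + 2, 4t - 2)
(s₁, t₁) = (-2, 2) − 0.2·(-18, 6) = (1.6, 0.8)
(s₂, t₂) = (1.6, 0.8) − 0.2·(18, 1.2) = (-2, 0.56)

(-2, 0.56)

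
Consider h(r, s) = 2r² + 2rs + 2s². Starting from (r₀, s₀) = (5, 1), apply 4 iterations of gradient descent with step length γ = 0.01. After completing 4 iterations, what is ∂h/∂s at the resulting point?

10.36400864

∇h = (4r + 2s, 2r + 4s)
Step 1: at (5, 1), ∇h = (22, 14) → (5, 1) − 0.01·(22, 14) = (4.78, 0.86)
Step 2: at (4.78, 0.86), ∇h = (20.84, 13) → (4.78, 0.86) − 0.01·(20.84, 13) = (4.5716, 0.73)
Step 3: at (4.5716, 0.73), ∇h = (19.7464, 12.0632) → (4.5716, 0.73) − 0.01·(19.7464, 12.0632) = (4.374136, 0.609368)
Step 4: at (4.374136, 0.609368), ∇h = (18.71528, 11.185744) → (4.374136, 0.609368) − 0.01·(18.71528, 11.185744) = (4.1869832, 0.49751056)
∂h/∂s at (4.1869832, 0.49751056) = 10.36400864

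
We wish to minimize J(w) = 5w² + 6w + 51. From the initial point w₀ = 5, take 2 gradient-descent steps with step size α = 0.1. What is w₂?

J′(w) = 10w + 6
w₁ = 5 − 0.1·56 = -0.6
w₂ = -0.6 − 0.1·0 = -0.6

-0.6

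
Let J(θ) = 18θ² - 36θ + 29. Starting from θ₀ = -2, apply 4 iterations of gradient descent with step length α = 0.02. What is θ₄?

0.98156032

J′(θ) = 36θ - 36
θ₁ = -2 − 0.02·(-108) = 0.16
θ₂ = 0.16 − 0.02·(-30.24) = 0.7648
θ₃ = 0.7648 − 0.02·(-8.4672) = 0.934144
θ₄ = 0.934144 − 0.02·(-2.370816) = 0.98156032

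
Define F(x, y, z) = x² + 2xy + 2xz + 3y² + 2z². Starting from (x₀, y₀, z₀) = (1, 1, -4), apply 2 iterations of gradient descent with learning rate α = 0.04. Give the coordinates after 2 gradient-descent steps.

(1.288, 0.424, -2.9824)

∇F = (2x + 2y + 2z, 2x + 6y, 2x + 4z)
(x₁, y₁, z₁) = (1, 1, -4) − 0.04·(-4, 8, -14) = (1.16, 0.68, -3.44)
(x₂, y₂, z₂) = (1.16, 0.68, -3.44) − 0.04·(-3.2, 6.4, -11.44) = (1.288, 0.424, -2.9824)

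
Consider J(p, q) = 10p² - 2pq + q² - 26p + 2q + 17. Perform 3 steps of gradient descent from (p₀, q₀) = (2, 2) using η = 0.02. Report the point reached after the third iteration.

(1.603584, 1.864192)

∇J = (20p - 2q - 26, -2p + 2q + 2)
Step 1: at (2, 2), ∇J = (10, 2) → (2, 2) − 0.02·(10, 2) = (1.8, 1.96)
Step 2: at (1.8, 1.96), ∇J = (6.08, 2.32) → (1.8, 1.96) − 0.02·(6.08, 2.32) = (1.6784, 1.9136)
Step 3: at (1.6784, 1.9136), ∇J = (3.7408, 2.4704) → (1.6784, 1.9136) − 0.02·(3.7408, 2.4704) = (1.603584, 1.864192)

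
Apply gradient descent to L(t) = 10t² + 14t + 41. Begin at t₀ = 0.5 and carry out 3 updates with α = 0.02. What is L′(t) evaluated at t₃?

5.184

L′(t) = 20t + 14
Step 1: L′(0.5) = 24; t₁ = 0.5 − 0.02·24 = 0.02
Step 2: L′(0.02) = 14.4; t₂ = 0.02 − 0.02·14.4 = -0.268
Step 3: L′(-0.268) = 8.64; t₃ = -0.268 − 0.02·8.64 = -0.4408
L′(t) at (-0.4408) = 5.184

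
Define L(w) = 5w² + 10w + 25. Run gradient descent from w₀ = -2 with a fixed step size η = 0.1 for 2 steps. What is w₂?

-1

L′(w) = 10w + 10
w₁ = -2 − 0.1·(-10) = -1
w₂ = -1 − 0.1·0 = -1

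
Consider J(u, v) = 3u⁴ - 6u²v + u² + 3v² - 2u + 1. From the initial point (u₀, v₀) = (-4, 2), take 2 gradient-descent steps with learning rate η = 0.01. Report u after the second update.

1.05356384

∇J = (12u³ - 12uv + 2u - 2, -6u² + 6v)
(u₁, v₁) = (-4, 2) − 0.01·(-682, -84) = (2.82, 2.84)
(u₂, v₂) = (2.82, 2.84) − 0.01·(176.643616, -30.6744) = (1.05356384, 3.146744)
u = 1.05356384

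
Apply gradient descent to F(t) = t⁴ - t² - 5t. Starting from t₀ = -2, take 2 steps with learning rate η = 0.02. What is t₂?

F′(t) = 4t³ - 2t - 5
Step 1: F′(-2) = -33; t₁ = -2 − 0.02·(-33) = -1.34
Step 2: F′(-1.34) = -11.944416; t₂ = -1.34 − 0.02·(-11.944416) = -1.10111168

-1.10111168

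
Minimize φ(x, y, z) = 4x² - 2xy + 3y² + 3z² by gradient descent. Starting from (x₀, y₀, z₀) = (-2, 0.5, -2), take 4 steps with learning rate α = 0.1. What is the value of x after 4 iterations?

-0.0248

∇φ = (8x - 2y, -2x + 6y, 6z)
Step 1: at (-2, 0.5, -2), ∇φ = (-17, 7, -12) → (-2, 0.5, -2) − 0.1·(-17, 7, -12) = (-0.3, -0.2, -0.8)
Step 2: at (-0.3, -0.2, -0.8), ∇φ = (-2, -0.6, -4.8) → (-0.3, -0.2, -0.8) − 0.1·(-2, -0.6, -4.8) = (-0.1, -0.14, -0.32)
Step 3: at (-0.1, -0.14, -0.32), ∇φ = (-0.52, -0.64, -1.92) → (-0.1, -0.14, -0.32) − 0.1·(-0.52, -0.64, -1.92) = (-0.048, -0.076, -0.128)
Step 4: at (-0.048, -0.076, -0.128), ∇φ = (-0.232, -0.36, -0.768) → (-0.048, -0.076, -0.128) − 0.1·(-0.232, -0.36, -0.768) = (-0.0248, -0.04, -0.0512)
x = -0.0248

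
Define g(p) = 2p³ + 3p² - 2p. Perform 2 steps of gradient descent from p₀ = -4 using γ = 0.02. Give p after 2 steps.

g′(p) = 6p² + 6p - 2
Step 1: g′(-4) = 70; p₁ = -4 − 0.02·70 = -5.4
Step 2: g′(-5.4) = 140.56; p₂ = -5.4 − 0.02·140.56 = -8.2112

-8.2112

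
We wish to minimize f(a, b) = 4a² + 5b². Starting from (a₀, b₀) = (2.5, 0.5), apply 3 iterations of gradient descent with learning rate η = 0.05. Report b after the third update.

0.0625

∇f = (8a, 10b)
Step 1: at (2.5, 0.5), ∇f = (20, 5) → (2.5, 0.5) − 0.05·(20, 5) = (1.5, 0.25)
Step 2: at (1.5, 0.25), ∇f = (12, 2.5) → (1.5, 0.25) − 0.05·(12, 2.5) = (0.9, 0.125)
Step 3: at (0.9, 0.125), ∇f = (7.2, 1.25) → (0.9, 0.125) − 0.05·(7.2, 1.25) = (0.54, 0.0625)
b = 0.0625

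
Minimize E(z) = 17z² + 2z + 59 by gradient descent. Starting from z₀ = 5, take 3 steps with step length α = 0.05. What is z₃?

E′(z) = 34z + 2
Step 1: E′(5) = 172; z₁ = 5 − 0.05·172 = -3.6
Step 2: E′(-3.6) = -120.4; z₂ = -3.6 − 0.05·(-120.4) = 2.42
Step 3: E′(2.42) = 84.28; z₃ = 2.42 − 0.05·84.28 = -1.794

-1.794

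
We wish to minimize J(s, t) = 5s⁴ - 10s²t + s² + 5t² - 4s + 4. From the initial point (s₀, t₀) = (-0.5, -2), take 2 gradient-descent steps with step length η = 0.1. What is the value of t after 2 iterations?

∇J = (20s³ - 20st + 2s - 4, -10s² + 10t)
Step 1: at (-0.5, -2), ∇J = (-27.5, -22.5) → (-0.5, -2) − 0.1·(-27.5, -22.5) = (2.25, 0.25)
Step 2: at (2.25, 0.25), ∇J = (217.0625, -48.125) → (2.25, 0.25) − 0.1·(217.0625, -48.125) = (-19.45625, 5.0625)
t = 5.0625

5.0625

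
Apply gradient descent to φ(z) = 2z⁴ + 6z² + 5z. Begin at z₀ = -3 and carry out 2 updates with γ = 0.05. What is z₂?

φ′(z) = 8z³ + 12z + 5
Step 1: φ′(-3) = -247; z₁ = -3 − 0.05·(-247) = 9.35
Step 2: φ′(9.35) = 6656.403; z₂ = 9.35 − 0.05·6656.403 = -323.47015

-323.47015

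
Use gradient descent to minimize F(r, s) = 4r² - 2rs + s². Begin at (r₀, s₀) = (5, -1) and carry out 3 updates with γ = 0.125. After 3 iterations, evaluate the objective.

∇F = (8r - 2s, -2r + 2s)
(r₁, s₁) = (5, -1) − 0.125·(42, -12) = (-0.25, 0.5)
(r₂, s₂) = (-0.25, 0.5) − 0.125·(-3, 1.5) = (0.125, 0.3125)
(r₃, s₃) = (0.125, 0.3125) − 0.125·(0.375, 0.375) = (0.078125, 0.265625)
F(0.078125, 0.265625) = 0.053466796875

0.053466796875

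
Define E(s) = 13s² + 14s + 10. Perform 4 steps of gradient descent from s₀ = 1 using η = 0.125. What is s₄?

38.890625

E′(s) = 26s + 14
s₁ = 1 − 0.125·40 = -4
s₂ = -4 − 0.125·(-90) = 7.25
s₃ = 7.25 − 0.125·202.5 = -18.0625
s₄ = -18.0625 − 0.125·(-455.625) = 38.890625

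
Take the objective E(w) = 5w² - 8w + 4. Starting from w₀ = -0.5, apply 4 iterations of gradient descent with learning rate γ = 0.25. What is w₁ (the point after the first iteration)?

E′(w) = 10w - 8
Step 1: E′(-0.5) = -13; w₁ = -0.5 − 0.25·(-13) = 2.75

2.75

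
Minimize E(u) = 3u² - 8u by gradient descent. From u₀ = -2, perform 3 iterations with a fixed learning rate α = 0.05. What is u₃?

0.19

E′(u) = 6u - 8
Step 1: E′(-2) = -20; u₁ = -2 − 0.05·(-20) = -1
Step 2: E′(-1) = -14; u₂ = -1 − 0.05·(-14) = -0.3
Step 3: E′(-0.3) = -9.8; u₃ = -0.3 − 0.05·(-9.8) = 0.19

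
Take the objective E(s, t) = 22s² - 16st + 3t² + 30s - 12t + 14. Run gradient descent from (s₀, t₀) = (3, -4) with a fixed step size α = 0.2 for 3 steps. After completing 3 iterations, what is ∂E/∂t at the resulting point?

59616.16

∇E = (44s - 16t + 30, -16s + 6t - 12)
Step 1: at (3, -4), ∇E = (226, -84) → (3, -4) − 0.2·(226, -84) = (-42.2, 12.8)
Step 2: at (-42.2, 12.8), ∇E = (-2031.6, 740) → (-42.2, 12.8) − 0.2·(-2031.6, 740) = (364.12, -135.2)
Step 3: at (364.12, -135.2), ∇E = (18214.48, -6649.12) → (364.12, -135.2) − 0.2·(18214.48, -6649.12) = (-3278.776, 1194.624)
∂E/∂t at (-3278.776, 1194.624) = 59616.16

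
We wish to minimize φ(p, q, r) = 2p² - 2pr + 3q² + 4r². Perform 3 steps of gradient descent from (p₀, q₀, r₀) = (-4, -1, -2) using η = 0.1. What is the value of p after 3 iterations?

∇φ = (4p - 2r, 6q, -2p + 8r)
(p₁, q₁, r₁) = (-4, -1, -2) − 0.1·(-12, -6, -8) = (-2.8, -0.4, -1.2)
(p₂, q₂, r₂) = (-2.8, -0.4, -1.2) − 0.1·(-8.8, -2.4, -4) = (-1.92, -0.16, -0.8)
(p₃, q₃, r₃) = (-1.92, -0.16, -0.8) − 0.1·(-6.08, -0.96, -2.56) = (-1.312, -0.064, -0.544)
p = -1.312

-1.312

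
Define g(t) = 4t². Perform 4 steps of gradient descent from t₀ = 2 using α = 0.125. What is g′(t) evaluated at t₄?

0

g′(t) = 8t
Step 1: g′(2) = 16; t₁ = 2 − 0.125·16 = 0
Step 2: g′(0) = 0; t₂ = 0 − 0.125·0 = 0
Step 3: g′(0) = 0; t₃ = 0 − 0.125·0 = 0
Step 4: g′(0) = 0; t₄ = 0 − 0.125·0 = 0
g′(t) at (0) = 0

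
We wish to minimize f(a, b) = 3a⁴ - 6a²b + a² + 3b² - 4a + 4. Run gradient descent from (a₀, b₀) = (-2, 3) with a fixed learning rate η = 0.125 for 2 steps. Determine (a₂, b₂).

∇f = (12a³ - 12ab + 2a - 4, -6a² + 6b)
(a₁, b₁) = (-2, 3) − 0.125·(-32, -6) = (2, 3.75)
(a₂, b₂) = (2, 3.75) − 0.125·(6, -1.5) = (1.25, 3.9375)

(1.25, 3.9375)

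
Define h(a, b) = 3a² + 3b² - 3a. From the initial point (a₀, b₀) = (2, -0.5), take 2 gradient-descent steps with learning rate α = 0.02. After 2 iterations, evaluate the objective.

∇h = (6a - 3, 6b)
(a₁, b₁) = (2, -0.5) − 0.02·(9, -3) = (1.82, -0.44)
(a₂, b₂) = (1.82, -0.44) − 0.02·(7.92, -2.64) = (1.6616, -0.3872)
h(1.6616, -0.3872) = 3.7477152

3.7477152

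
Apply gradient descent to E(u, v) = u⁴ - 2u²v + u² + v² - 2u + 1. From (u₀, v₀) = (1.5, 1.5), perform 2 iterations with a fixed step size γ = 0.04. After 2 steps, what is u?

1.24154368

∇E = (4u³ - 4uv + 2u - 2, -2u² + 2v)
Step 1: at (1.5, 1.5), ∇E = (5.5, -1.5) → (1.5, 1.5) − 0.04·(5.5, -1.5) = (1.28, 1.56)
Step 2: at (1.28, 1.56), ∇E = (0.961408, -0.1568) → (1.28, 1.56) − 0.04·(0.961408, -0.1568) = (1.24154368, 1.566272)
u = 1.24154368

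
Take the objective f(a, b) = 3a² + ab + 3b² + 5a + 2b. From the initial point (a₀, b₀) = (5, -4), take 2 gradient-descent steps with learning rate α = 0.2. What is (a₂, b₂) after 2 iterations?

(-0.64, -0.04)

∇f = (6a + b + 5, a + 6b + 2)
(a₁, b₁) = (5, -4) − 0.2·(31, -17) = (-1.2, -0.6)
(a₂, b₂) = (-1.2, -0.6) − 0.2·(-2.8, -2.8) = (-0.64, -0.04)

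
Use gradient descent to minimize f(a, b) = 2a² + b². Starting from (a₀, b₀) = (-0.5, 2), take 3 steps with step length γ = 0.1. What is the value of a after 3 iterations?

∇f = (4a, 2b)
Step 1: at (-0.5, 2), ∇f = (-2, 4) → (-0.5, 2) − 0.1·(-2, 4) = (-0.3, 1.6)
Step 2: at (-0.3, 1.6), ∇f = (-1.2, 3.2) → (-0.3, 1.6) − 0.1·(-1.2, 3.2) = (-0.18, 1.28)
Step 3: at (-0.18, 1.28), ∇f = (-0.72, 2.56) → (-0.18, 1.28) − 0.1·(-0.72, 2.56) = (-0.108, 1.024)
a = -0.108

-0.108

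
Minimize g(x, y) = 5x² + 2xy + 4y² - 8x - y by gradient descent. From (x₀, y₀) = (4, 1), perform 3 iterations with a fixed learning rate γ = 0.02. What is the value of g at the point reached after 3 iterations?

10.676413267968

∇g = (10x + 2y - 8, 2x + 8y - 1)
Step 1: at (4, 1), ∇g = (34, 15) → (4, 1) − 0.02·(34, 15) = (3.32, 0.7)
Step 2: at (3.32, 0.7), ∇g = (26.6, 11.24) → (3.32, 0.7) − 0.02·(26.6, 11.24) = (2.788, 0.4752)
Step 3: at (2.788, 0.4752), ∇g = (20.8304, 8.3776) → (2.788, 0.4752) − 0.02·(20.8304, 8.3776) = (2.371392, 0.307648)
g(2.371392, 0.307648) = 10.676413267968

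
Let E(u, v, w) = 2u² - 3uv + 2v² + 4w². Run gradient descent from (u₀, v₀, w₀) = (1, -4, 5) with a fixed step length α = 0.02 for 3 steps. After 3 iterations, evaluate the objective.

∇E = (4u - 3v, -3u + 4v, 8w)
Step 1: at (1, -4, 5), ∇E = (16, -19, 40) → (1, -4, 5) − 0.02·(16, -19, 40) = (0.68, -3.62, 4.2)
Step 2: at (0.68, -3.62, 4.2), ∇E = (13.58, -16.52, 33.6) → (0.68, -3.62, 4.2) − 0.02·(13.58, -16.52, 33.6) = (0.4084, -3.2896, 3.528)
Step 3: at (0.4084, -3.2896, 3.528), ∇E = (11.5024, -14.3836, 28.224) → (0.4084, -3.2896, 3.528) − 0.02·(11.5024, -14.3836, 28.224) = (0.178352, -3.001928, 2.96352)
E(0.178352, -3.001928, 2.96352) = 54.822765055744

54.822765055744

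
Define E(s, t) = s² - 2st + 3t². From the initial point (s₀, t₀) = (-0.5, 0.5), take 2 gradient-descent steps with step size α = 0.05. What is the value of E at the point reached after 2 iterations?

∇E = (2s - 2t, -2s + 6t)
(s₁, t₁) = (-0.5, 0.5) − 0.05·(-2, 4) = (-0.4, 0.3)
(s₂, t₂) = (-0.4, 0.3) − 0.05·(-1.4, 2.6) = (-0.33, 0.17)
E(-0.33, 0.17) = 0.3078

0.3078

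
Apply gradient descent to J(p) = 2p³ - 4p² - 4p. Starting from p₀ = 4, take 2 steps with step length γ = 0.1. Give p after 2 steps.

-5.6

J′(p) = 6p² - 8p - 4
p₁ = 4 − 0.1·60 = -2
p₂ = -2 − 0.1·36 = -5.6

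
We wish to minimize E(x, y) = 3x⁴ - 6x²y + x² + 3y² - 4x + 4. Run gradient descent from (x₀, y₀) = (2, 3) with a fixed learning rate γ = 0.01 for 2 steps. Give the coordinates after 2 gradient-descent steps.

(1.75685888, 3.062256)

∇E = (12x³ - 12xy + 2x - 4, -6x² + 6y)
(x₁, y₁) = (2, 3) − 0.01·(24, -6) = (1.76, 3.06)
(x₂, y₂) = (1.76, 3.06) − 0.01·(0.314112, -0.2256) = (1.75685888, 3.062256)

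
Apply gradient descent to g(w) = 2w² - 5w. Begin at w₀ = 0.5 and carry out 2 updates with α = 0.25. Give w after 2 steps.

g′(w) = 4w - 5
Step 1: g′(0.5) = -3; w₁ = 0.5 − 0.25·(-3) = 1.25
Step 2: g′(1.25) = 0; w₂ = 1.25 − 0.25·0 = 1.25

1.25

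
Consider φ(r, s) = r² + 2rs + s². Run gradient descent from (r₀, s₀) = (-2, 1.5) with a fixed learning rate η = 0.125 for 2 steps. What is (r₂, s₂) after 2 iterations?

(-1.8125, 1.6875)

∇φ = (2r + 2s, 2r + 2s)
Step 1: at (-2, 1.5), ∇φ = (-1, -1) → (-2, 1.5) − 0.125·(-1, -1) = (-1.875, 1.625)
Step 2: at (-1.875, 1.625), ∇φ = (-0.5, -0.5) → (-1.875, 1.625) − 0.125·(-0.5, -0.5) = (-1.8125, 1.6875)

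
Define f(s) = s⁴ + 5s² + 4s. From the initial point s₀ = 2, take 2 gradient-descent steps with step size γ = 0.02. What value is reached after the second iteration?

f′(s) = 4s³ + 10s + 4
s₁ = 2 − 0.02·56 = 0.88
s₂ = 0.88 − 0.02·15.525888 = 0.56948224

0.56948224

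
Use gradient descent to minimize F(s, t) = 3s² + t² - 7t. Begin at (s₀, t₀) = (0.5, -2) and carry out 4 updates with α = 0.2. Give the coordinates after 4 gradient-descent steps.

(0.0008, 2.7872)

∇F = (6s, 2t - 7)
(s₁, t₁) = (0.5, -2) − 0.2·(3, -11) = (-0.1, 0.2)
(s₂, t₂) = (-0.1, 0.2) − 0.2·(-0.6, -6.6) = (0.02, 1.52)
(s₃, t₃) = (0.02, 1.52) − 0.2·(0.12, -3.96) = (-0.004, 2.312)
(s₄, t₄) = (-0.004, 2.312) − 0.2·(-0.024, -2.376) = (0.0008, 2.7872)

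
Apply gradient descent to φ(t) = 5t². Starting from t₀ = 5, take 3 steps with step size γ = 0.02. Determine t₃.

2.56

φ′(t) = 10t
Step 1: φ′(5) = 50; t₁ = 5 − 0.02·50 = 4
Step 2: φ′(4) = 40; t₂ = 4 − 0.02·40 = 3.2
Step 3: φ′(3.2) = 32; t₃ = 3.2 − 0.02·32 = 2.56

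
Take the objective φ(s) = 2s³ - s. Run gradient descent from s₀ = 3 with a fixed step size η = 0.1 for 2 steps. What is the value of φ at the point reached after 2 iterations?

-305.026907248

φ′(s) = 6s² - 1
s₁ = 3 − 0.1·53 = -2.3
s₂ = -2.3 − 0.1·30.74 = -5.374
φ(-5.374) = -305.026907248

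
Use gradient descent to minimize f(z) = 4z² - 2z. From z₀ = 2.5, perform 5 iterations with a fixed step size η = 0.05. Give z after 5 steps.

0.42496

f′(z) = 8z - 2
Step 1: f′(2.5) = 18; z₁ = 2.5 − 0.05·18 = 1.6
Step 2: f′(1.6) = 10.8; z₂ = 1.6 − 0.05·10.8 = 1.06
Step 3: f′(1.06) = 6.48; z₃ = 1.06 − 0.05·6.48 = 0.736
Step 4: f′(0.736) = 3.888; z₄ = 0.736 − 0.05·3.888 = 0.5416
Step 5: f′(0.5416) = 2.3328; z₅ = 0.5416 − 0.05·2.3328 = 0.42496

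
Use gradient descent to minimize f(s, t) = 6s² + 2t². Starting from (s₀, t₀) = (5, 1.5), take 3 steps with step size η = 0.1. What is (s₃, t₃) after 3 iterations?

∇f = (12s, 4t)
Step 1: at (5, 1.5), ∇f = (60, 6) → (5, 1.5) − 0.1·(60, 6) = (-1, 0.9)
Step 2: at (-1, 0.9), ∇f = (-12, 3.6) → (-1, 0.9) − 0.1·(-12, 3.6) = (0.2, 0.54)
Step 3: at (0.2, 0.54), ∇f = (2.4, 2.16) → (0.2, 0.54) − 0.1·(2.4, 2.16) = (-0.04, 0.324)

(-0.04, 0.324)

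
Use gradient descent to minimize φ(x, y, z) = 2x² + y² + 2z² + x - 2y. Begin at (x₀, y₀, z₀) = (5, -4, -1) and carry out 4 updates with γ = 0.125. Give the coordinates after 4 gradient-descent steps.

∇φ = (4x + 1, 2y - 2, 4z)
(x₁, y₁, z₁) = (5, -4, -1) − 0.125·(21, -10, -4) = (2.375, -2.75, -0.5)
(x₂, y₂, z₂) = (2.375, -2.75, -0.5) − 0.125·(10.5, -7.5, -2) = (1.0625, -1.8125, -0.25)
(x₃, y₃, z₃) = (1.0625, -1.8125, -0.25) − 0.125·(5.25, -5.625, -1) = (0.40625, -1.109375, -0.125)
(x₄, y₄, z₄) = (0.40625, -1.109375, -0.125) − 0.125·(2.625, -4.21875, -0.5) = (0.078125, -0.58203125, -0.0625)

(0.078125, -0.58203125, -0.0625)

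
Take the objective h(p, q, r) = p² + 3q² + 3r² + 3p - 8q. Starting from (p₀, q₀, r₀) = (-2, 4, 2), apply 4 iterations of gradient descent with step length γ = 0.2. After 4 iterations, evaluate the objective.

-7.57904896

∇h = (2p + 3, 6q - 8, 6r)
(p₁, q₁, r₁) = (-2, 4, 2) − 0.2·(-1, 16, 12) = (-1.8, 0.8, -0.4)
(p₂, q₂, r₂) = (-1.8, 0.8, -0.4) − 0.2·(-0.6, -3.2, -2.4) = (-1.68, 1.44, 0.08)
(p₃, q₃, r₃) = (-1.68, 1.44, 0.08) − 0.2·(-0.36, 0.64, 0.48) = (-1.608, 1.312, -0.016)
(p₄, q₄, r₄) = (-1.608, 1.312, -0.016) − 0.2·(-0.216, -0.128, -0.096) = (-1.5648, 1.3376, 0.0032)
h(-1.5648, 1.3376, 0.0032) = -7.57904896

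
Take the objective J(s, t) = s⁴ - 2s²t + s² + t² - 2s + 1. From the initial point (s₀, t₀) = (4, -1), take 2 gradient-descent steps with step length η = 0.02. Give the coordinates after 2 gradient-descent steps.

(-1.11395072, -0.209856)

∇J = (4s³ - 4st + 2s - 2, -2s² + 2t)
Step 1: at (4, -1), ∇J = (278, -34) → (4, -1) − 0.02·(278, -34) = (-1.56, -0.32)
Step 2: at (-1.56, -0.32), ∇J = (-22.302464, -5.5072) → (-1.56, -0.32) − 0.02·(-22.302464, -5.5072) = (-1.11395072, -0.209856)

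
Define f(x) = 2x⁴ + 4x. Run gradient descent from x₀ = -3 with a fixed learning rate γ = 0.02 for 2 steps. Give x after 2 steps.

f′(x) = 8x³ + 4
Step 1: f′(-3) = -212; x₁ = -3 − 0.02·(-212) = 1.24
Step 2: f′(1.24) = 19.252992; x₂ = 1.24 − 0.02·19.252992 = 0.85494016

0.85494016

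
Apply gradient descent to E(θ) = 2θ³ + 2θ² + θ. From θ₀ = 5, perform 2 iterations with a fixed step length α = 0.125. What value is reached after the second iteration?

-209.41796875

E′(θ) = 6θ² + 4θ + 1
Step 1: E′(5) = 171; θ₁ = 5 − 0.125·171 = -16.375
Step 2: E′(-16.375) = 1544.34375; θ₂ = -16.375 − 0.125·1544.34375 = -209.41796875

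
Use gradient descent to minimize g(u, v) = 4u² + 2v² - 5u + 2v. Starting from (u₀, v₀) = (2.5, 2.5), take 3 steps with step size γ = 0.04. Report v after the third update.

∇g = (8u - 5, 4v + 2)
(u₁, v₁) = (2.5, 2.5) − 0.04·(15, 12) = (1.9, 2.02)
(u₂, v₂) = (1.9, 2.02) − 0.04·(10.2, 10.08) = (1.492, 1.6168)
(u₃, v₃) = (1.492, 1.6168) − 0.04·(6.936, 8.4672) = (1.21456, 1.278112)
v = 1.278112

1.278112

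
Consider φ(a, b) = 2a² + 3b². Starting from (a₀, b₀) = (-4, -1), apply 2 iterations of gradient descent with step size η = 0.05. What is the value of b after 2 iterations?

∇φ = (4a, 6b)
(a₁, b₁) = (-4, -1) − 0.05·(-16, -6) = (-3.2, -0.7)
(a₂, b₂) = (-3.2, -0.7) − 0.05·(-12.8, -4.2) = (-2.56, -0.49)
b = -0.49

-0.49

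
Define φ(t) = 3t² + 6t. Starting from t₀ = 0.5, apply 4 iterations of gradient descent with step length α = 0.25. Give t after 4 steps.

-0.90625

φ′(t) = 6t + 6
t₁ = 0.5 − 0.25·9 = -1.75
t₂ = -1.75 − 0.25·(-4.5) = -0.625
t₃ = -0.625 − 0.25·2.25 = -1.1875
t₄ = -1.1875 − 0.25·(-1.125) = -0.90625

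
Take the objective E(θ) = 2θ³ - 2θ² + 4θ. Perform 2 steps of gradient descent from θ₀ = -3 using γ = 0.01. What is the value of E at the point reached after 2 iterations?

-272.088866133168

E′(θ) = 6θ² - 4θ + 4
θ₁ = -3 − 0.01·70 = -3.7
θ₂ = -3.7 − 0.01·100.94 = -4.7094
E(-4.7094) = -272.088866133168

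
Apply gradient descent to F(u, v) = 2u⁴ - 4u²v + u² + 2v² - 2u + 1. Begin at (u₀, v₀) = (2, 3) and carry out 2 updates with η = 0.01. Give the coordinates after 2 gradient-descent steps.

(1.76393856, 3.050896)

∇F = (8u³ - 8uv + 2u - 2, -4u² + 4v)
(u₁, v₁) = (2, 3) − 0.01·(18, -4) = (1.82, 3.04)
(u₂, v₂) = (1.82, 3.04) − 0.01·(5.606144, -1.0896) = (1.76393856, 3.050896)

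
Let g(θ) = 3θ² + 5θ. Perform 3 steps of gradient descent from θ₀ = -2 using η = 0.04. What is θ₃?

g′(θ) = 6θ + 5
Step 1: g′(-2) = -7; θ₁ = -2 − 0.04·(-7) = -1.72
Step 2: g′(-1.72) = -5.32; θ₂ = -1.72 − 0.04·(-5.32) = -1.5072
Step 3: g′(-1.5072) = -4.0432; θ₃ = -1.5072 − 0.04·(-4.0432) = -1.345472

-1.345472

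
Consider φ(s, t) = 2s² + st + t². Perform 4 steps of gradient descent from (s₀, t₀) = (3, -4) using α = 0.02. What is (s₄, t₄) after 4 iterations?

(2.42147952, -3.60551168)

∇φ = (4s + t, s + 2t)
Step 1: at (3, -4), ∇φ = (8, -5) → (3, -4) − 0.02·(8, -5) = (2.84, -3.9)
Step 2: at (2.84, -3.9), ∇φ = (7.46, -4.96) → (2.84, -3.9) − 0.02·(7.46, -4.96) = (2.6908, -3.8008)
Step 3: at (2.6908, -3.8008), ∇φ = (6.9624, -4.9108) → (2.6908, -3.8008) − 0.02·(6.9624, -4.9108) = (2.551552, -3.702584)
Step 4: at (2.551552, -3.702584), ∇φ = (6.503624, -4.853616) → (2.551552, -3.702584) − 0.02·(6.503624, -4.853616) = (2.42147952, -3.60551168)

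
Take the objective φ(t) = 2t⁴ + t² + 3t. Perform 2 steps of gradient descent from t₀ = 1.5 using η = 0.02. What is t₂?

φ′(t) = 8t³ + 2t + 3
Step 1: φ′(1.5) = 33; t₁ = 1.5 − 0.02·33 = 0.84
Step 2: φ′(0.84) = 9.421632; t₂ = 0.84 − 0.02·9.421632 = 0.65156736

0.65156736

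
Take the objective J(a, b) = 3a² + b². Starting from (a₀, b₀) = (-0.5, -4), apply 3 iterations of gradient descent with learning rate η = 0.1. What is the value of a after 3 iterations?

-0.032

∇J = (6a, 2b)
Step 1: at (-0.5, -4), ∇J = (-3, -8) → (-0.5, -4) − 0.1·(-3, -8) = (-0.2, -3.2)
Step 2: at (-0.2, -3.2), ∇J = (-1.2, -6.4) → (-0.2, -3.2) − 0.1·(-1.2, -6.4) = (-0.08, -2.56)
Step 3: at (-0.08, -2.56), ∇J = (-0.48, -5.12) → (-0.08, -2.56) − 0.1·(-0.48, -5.12) = (-0.032, -2.048)
a = -0.032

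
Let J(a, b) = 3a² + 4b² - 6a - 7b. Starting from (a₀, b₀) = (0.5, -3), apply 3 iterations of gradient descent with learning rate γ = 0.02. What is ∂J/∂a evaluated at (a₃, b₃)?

-2.044416

∇J = (6a - 6, 8b - 7)
(a₁, b₁) = (0.5, -3) − 0.02·(-3, -31) = (0.56, -2.38)
(a₂, b₂) = (0.56, -2.38) − 0.02·(-2.64, -26.04) = (0.6128, -1.8592)
(a₃, b₃) = (0.6128, -1.8592) − 0.02·(-2.3232, -21.8736) = (0.659264, -1.421728)
∂J/∂a at (0.659264, -1.421728) = -2.044416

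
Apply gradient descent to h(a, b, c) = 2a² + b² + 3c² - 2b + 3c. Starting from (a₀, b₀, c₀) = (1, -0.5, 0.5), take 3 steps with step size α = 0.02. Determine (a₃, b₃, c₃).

(0.778688, -0.327104, 0.181472)

∇h = (4a, 2b - 2, 6c + 3)
(a₁, b₁, c₁) = (1, -0.5, 0.5) − 0.02·(4, -3, 6) = (0.92, -0.44, 0.38)
(a₂, b₂, c₂) = (0.92, -0.44, 0.38) − 0.02·(3.68, -2.88, 5.28) = (0.8464, -0.3824, 0.2744)
(a₃, b₃, c₃) = (0.8464, -0.3824, 0.2744) − 0.02·(3.3856, -2.7648, 4.6464) = (0.778688, -0.327104, 0.181472)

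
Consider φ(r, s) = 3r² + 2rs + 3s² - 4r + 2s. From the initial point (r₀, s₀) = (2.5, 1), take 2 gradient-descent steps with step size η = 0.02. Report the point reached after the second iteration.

∇φ = (6r + 2s - 4, 2r + 6s + 2)
Step 1: at (2.5, 1), ∇φ = (13, 13) → (2.5, 1) − 0.02·(13, 13) = (2.24, 0.74)
Step 2: at (2.24, 0.74), ∇φ = (10.92, 10.92) → (2.24, 0.74) − 0.02·(10.92, 10.92) = (2.0216, 0.5216)

(2.0216, 0.5216)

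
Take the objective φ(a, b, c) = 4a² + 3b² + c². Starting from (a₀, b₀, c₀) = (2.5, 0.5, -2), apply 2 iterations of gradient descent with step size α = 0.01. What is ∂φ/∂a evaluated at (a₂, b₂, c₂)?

∇φ = (8a, 6b, 2c)
Step 1: at (2.5, 0.5, -2), ∇φ = (20, 3, -4) → (2.5, 0.5, -2) − 0.01·(20, 3, -4) = (2.3, 0.47, -1.96)
Step 2: at (2.3, 0.47, -1.96), ∇φ = (18.4, 2.82, -3.92) → (2.3, 0.47, -1.96) − 0.01·(18.4, 2.82, -3.92) = (2.116, 0.4418, -1.9208)
∂φ/∂a at (2.116, 0.4418, -1.9208) = 16.928

16.928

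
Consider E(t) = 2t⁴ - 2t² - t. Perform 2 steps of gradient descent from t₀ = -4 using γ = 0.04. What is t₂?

E′(t) = 8t³ - 4t - 1
Step 1: E′(-4) = -497; t₁ = -4 − 0.04·(-497) = 15.88
Step 2: E′(15.88) = 31971.715776; t₂ = 15.88 − 0.04·31971.715776 = -1262.98863104

-1262.98863104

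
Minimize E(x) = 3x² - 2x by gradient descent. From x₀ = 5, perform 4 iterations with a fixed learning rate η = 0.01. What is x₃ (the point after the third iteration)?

E′(x) = 6x - 2
Step 1: E′(5) = 28; x₁ = 5 − 0.01·28 = 4.72
Step 2: E′(4.72) = 26.32; x₂ = 4.72 − 0.01·26.32 = 4.4568
Step 3: E′(4.4568) = 24.7408; x₃ = 4.4568 − 0.01·24.7408 = 4.209392

4.209392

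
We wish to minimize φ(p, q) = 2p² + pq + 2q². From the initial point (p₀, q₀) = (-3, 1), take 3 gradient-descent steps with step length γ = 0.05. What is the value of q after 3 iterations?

∇φ = (4p + q, p + 4q)
(p₁, q₁) = (-3, 1) − 0.05·(-11, 1) = (-2.45, 0.95)
(p₂, q₂) = (-2.45, 0.95) − 0.05·(-8.85, 1.35) = (-2.0075, 0.8825)
(p₃, q₃) = (-2.0075, 0.8825) − 0.05·(-7.1475, 1.5225) = (-1.650125, 0.806375)
q = 0.806375

0.806375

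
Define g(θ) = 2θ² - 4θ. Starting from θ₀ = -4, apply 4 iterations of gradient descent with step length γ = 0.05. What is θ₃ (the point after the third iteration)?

-1.56

g′(θ) = 4θ - 4
θ₁ = -4 − 0.05·(-20) = -3
θ₂ = -3 − 0.05·(-16) = -2.2
θ₃ = -2.2 − 0.05·(-12.8) = -1.56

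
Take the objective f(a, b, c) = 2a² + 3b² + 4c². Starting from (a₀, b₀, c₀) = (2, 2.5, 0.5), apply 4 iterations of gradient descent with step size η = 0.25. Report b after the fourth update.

∇f = (4a, 6b, 8c)
Step 1: at (2, 2.5, 0.5), ∇f = (8, 15, 4) → (2, 2.5, 0.5) − 0.25·(8, 15, 4) = (0, -1.25, -0.5)
Step 2: at (0, -1.25, -0.5), ∇f = (0, -7.5, -4) → (0, -1.25, -0.5) − 0.25·(0, -7.5, -4) = (0, 0.625, 0.5)
Step 3: at (0, 0.625, 0.5), ∇f = (0, 3.75, 4) → (0, 0.625, 0.5) − 0.25·(0, 3.75, 4) = (0, -0.3125, -0.5)
Step 4: at (0, -0.3125, -0.5), ∇f = (0, -1.875, -4) → (0, -0.3125, -0.5) − 0.25·(0, -1.875, -4) = (0, 0.15625, 0.5)
b = 0.15625

0.15625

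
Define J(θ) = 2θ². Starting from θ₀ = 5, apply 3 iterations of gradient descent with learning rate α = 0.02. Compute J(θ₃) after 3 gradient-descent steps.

30.3177500672

J′(θ) = 4θ
Step 1: J′(5) = 20; θ₁ = 5 − 0.02·20 = 4.6
Step 2: J′(4.6) = 18.4; θ₂ = 4.6 − 0.02·18.4 = 4.232
Step 3: J′(4.232) = 16.928; θ₃ = 4.232 − 0.02·16.928 = 3.89344
J(3.89344) = 30.3177500672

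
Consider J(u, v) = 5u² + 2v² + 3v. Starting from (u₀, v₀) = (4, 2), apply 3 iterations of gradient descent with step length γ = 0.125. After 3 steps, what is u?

∇J = (10u, 4v + 3)
(u₁, v₁) = (4, 2) − 0.125·(40, 11) = (-1, 0.625)
(u₂, v₂) = (-1, 0.625) − 0.125·(-10, 5.5) = (0.25, -0.0625)
(u₃, v₃) = (0.25, -0.0625) − 0.125·(2.5, 2.75) = (-0.0625, -0.40625)
u = -0.0625

-0.0625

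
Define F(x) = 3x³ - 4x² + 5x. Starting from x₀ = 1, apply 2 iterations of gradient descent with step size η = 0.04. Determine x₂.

0.595264

F′(x) = 9x² - 8x + 5
Step 1: F′(1) = 6; x₁ = 1 − 0.04·6 = 0.76
Step 2: F′(0.76) = 4.1184; x₂ = 0.76 − 0.04·4.1184 = 0.595264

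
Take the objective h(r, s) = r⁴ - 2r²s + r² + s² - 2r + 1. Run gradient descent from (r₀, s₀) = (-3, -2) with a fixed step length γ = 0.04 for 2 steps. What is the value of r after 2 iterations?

-0.80608

∇h = (4r³ - 4rs + 2r - 2, -2r² + 2s)
(r₁, s₁) = (-3, -2) − 0.04·(-140, -22) = (2.6, -1.12)
(r₂, s₂) = (2.6, -1.12) − 0.04·(85.152, -15.76) = (-0.80608, -0.4896)
r = -0.80608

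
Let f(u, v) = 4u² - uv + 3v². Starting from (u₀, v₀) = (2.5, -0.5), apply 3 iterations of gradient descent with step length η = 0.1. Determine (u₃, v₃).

∇f = (8u - v, -u + 6v)
(u₁, v₁) = (2.5, -0.5) − 0.1·(20.5, -5.5) = (0.45, 0.05)
(u₂, v₂) = (0.45, 0.05) − 0.1·(3.55, -0.15) = (0.095, 0.065)
(u₃, v₃) = (0.095, 0.065) − 0.1·(0.695, 0.295) = (0.0255, 0.0355)

(0.0255, 0.0355)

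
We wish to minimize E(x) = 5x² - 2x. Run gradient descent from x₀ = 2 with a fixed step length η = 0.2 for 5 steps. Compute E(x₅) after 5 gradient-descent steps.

16

E′(x) = 10x - 2
x₁ = 2 − 0.2·18 = -1.6
x₂ = -1.6 − 0.2·(-18) = 2
x₃ = 2 − 0.2·18 = -1.6
x₄ = -1.6 − 0.2·(-18) = 2
x₅ = 2 − 0.2·18 = -1.6
E(-1.6) = 16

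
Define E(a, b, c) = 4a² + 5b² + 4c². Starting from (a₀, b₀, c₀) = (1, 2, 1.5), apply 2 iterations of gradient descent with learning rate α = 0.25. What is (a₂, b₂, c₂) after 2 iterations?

(1, 4.5, 1.5)

∇E = (8a, 10b, 8c)
Step 1: at (1, 2, 1.5), ∇E = (8, 20, 12) → (1, 2, 1.5) − 0.25·(8, 20, 12) = (-1, -3, -1.5)
Step 2: at (-1, -3, -1.5), ∇E = (-8, -30, -12) → (-1, -3, -1.5) − 0.25·(-8, -30, -12) = (1, 4.5, 1.5)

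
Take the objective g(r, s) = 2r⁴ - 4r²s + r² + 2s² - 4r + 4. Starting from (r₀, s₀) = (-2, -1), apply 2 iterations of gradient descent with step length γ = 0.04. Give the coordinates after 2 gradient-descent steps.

(0.33734144, 0.201664)

∇g = (8r³ - 8rs + 2r - 4, -4r² + 4s)
(r₁, s₁) = (-2, -1) − 0.04·(-88, -20) = (1.52, -0.2)
(r₂, s₂) = (1.52, -0.2) − 0.04·(29.566464, -10.0416) = (0.33734144, 0.201664)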